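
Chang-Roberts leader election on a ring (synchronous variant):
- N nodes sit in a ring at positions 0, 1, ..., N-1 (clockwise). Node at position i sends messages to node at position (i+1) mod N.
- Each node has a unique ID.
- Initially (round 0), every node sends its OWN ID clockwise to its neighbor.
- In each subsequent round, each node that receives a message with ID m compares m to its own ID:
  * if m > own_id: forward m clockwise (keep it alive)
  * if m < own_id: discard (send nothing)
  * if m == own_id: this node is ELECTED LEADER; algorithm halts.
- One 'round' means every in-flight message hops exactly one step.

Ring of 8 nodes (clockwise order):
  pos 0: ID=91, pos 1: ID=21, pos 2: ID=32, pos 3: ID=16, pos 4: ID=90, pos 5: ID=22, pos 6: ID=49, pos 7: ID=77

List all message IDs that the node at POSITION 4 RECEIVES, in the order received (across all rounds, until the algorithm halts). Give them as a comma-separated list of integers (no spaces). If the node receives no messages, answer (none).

Round 1: pos1(id21) recv 91: fwd; pos2(id32) recv 21: drop; pos3(id16) recv 32: fwd; pos4(id90) recv 16: drop; pos5(id22) recv 90: fwd; pos6(id49) recv 22: drop; pos7(id77) recv 49: drop; pos0(id91) recv 77: drop
Round 2: pos2(id32) recv 91: fwd; pos4(id90) recv 32: drop; pos6(id49) recv 90: fwd
Round 3: pos3(id16) recv 91: fwd; pos7(id77) recv 90: fwd
Round 4: pos4(id90) recv 91: fwd; pos0(id91) recv 90: drop
Round 5: pos5(id22) recv 91: fwd
Round 6: pos6(id49) recv 91: fwd
Round 7: pos7(id77) recv 91: fwd
Round 8: pos0(id91) recv 91: ELECTED

Answer: 16,32,91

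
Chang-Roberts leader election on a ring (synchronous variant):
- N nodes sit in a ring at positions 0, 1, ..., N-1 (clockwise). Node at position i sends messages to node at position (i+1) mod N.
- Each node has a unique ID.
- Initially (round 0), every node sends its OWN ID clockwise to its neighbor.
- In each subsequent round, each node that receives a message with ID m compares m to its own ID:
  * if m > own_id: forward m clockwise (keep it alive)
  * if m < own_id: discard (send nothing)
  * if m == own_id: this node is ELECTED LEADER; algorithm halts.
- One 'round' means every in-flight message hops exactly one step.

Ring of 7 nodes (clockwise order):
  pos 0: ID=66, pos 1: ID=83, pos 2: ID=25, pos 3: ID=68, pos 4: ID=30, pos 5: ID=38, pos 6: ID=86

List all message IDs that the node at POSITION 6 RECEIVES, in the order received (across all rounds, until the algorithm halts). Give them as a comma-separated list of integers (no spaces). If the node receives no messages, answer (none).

Round 1: pos1(id83) recv 66: drop; pos2(id25) recv 83: fwd; pos3(id68) recv 25: drop; pos4(id30) recv 68: fwd; pos5(id38) recv 30: drop; pos6(id86) recv 38: drop; pos0(id66) recv 86: fwd
Round 2: pos3(id68) recv 83: fwd; pos5(id38) recv 68: fwd; pos1(id83) recv 86: fwd
Round 3: pos4(id30) recv 83: fwd; pos6(id86) recv 68: drop; pos2(id25) recv 86: fwd
Round 4: pos5(id38) recv 83: fwd; pos3(id68) recv 86: fwd
Round 5: pos6(id86) recv 83: drop; pos4(id30) recv 86: fwd
Round 6: pos5(id38) recv 86: fwd
Round 7: pos6(id86) recv 86: ELECTED

Answer: 38,68,83,86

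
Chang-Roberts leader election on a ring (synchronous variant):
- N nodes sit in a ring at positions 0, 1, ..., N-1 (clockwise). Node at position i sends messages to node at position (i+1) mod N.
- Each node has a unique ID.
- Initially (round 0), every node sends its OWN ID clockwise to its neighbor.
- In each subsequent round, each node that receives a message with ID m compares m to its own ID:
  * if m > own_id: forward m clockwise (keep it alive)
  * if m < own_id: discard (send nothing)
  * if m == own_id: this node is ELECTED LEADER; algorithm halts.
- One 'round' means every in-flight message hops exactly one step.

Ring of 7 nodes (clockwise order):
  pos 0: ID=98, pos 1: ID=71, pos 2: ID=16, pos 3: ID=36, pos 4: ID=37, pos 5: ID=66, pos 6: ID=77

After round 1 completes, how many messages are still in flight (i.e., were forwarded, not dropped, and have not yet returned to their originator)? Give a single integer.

Answer: 2

Derivation:
Round 1: pos1(id71) recv 98: fwd; pos2(id16) recv 71: fwd; pos3(id36) recv 16: drop; pos4(id37) recv 36: drop; pos5(id66) recv 37: drop; pos6(id77) recv 66: drop; pos0(id98) recv 77: drop
After round 1: 2 messages still in flight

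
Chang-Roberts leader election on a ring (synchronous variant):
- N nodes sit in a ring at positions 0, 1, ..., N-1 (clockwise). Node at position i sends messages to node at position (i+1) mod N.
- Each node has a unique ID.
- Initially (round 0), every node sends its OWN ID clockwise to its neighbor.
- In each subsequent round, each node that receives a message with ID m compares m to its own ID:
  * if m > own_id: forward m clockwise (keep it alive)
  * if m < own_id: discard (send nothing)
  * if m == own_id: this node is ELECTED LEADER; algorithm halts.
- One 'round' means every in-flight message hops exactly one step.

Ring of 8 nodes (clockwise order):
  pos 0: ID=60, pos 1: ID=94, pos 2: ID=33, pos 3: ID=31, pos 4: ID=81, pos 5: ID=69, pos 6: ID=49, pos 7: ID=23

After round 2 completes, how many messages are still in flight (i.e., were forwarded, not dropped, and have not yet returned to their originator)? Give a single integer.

Round 1: pos1(id94) recv 60: drop; pos2(id33) recv 94: fwd; pos3(id31) recv 33: fwd; pos4(id81) recv 31: drop; pos5(id69) recv 81: fwd; pos6(id49) recv 69: fwd; pos7(id23) recv 49: fwd; pos0(id60) recv 23: drop
Round 2: pos3(id31) recv 94: fwd; pos4(id81) recv 33: drop; pos6(id49) recv 81: fwd; pos7(id23) recv 69: fwd; pos0(id60) recv 49: drop
After round 2: 3 messages still in flight

Answer: 3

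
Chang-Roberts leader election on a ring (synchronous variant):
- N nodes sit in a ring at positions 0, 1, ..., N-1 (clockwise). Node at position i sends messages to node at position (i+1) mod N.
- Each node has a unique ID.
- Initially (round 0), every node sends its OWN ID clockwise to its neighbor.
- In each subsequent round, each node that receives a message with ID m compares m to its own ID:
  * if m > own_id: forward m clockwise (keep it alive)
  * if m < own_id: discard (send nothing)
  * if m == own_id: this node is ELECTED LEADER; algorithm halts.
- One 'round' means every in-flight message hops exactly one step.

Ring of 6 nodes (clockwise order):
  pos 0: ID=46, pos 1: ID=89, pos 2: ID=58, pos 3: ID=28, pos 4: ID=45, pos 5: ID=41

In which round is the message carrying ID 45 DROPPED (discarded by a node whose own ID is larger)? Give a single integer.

Answer: 2

Derivation:
Round 1: pos1(id89) recv 46: drop; pos2(id58) recv 89: fwd; pos3(id28) recv 58: fwd; pos4(id45) recv 28: drop; pos5(id41) recv 45: fwd; pos0(id46) recv 41: drop
Round 2: pos3(id28) recv 89: fwd; pos4(id45) recv 58: fwd; pos0(id46) recv 45: drop
Round 3: pos4(id45) recv 89: fwd; pos5(id41) recv 58: fwd
Round 4: pos5(id41) recv 89: fwd; pos0(id46) recv 58: fwd
Round 5: pos0(id46) recv 89: fwd; pos1(id89) recv 58: drop
Round 6: pos1(id89) recv 89: ELECTED
Message ID 45 originates at pos 4; dropped at pos 0 in round 2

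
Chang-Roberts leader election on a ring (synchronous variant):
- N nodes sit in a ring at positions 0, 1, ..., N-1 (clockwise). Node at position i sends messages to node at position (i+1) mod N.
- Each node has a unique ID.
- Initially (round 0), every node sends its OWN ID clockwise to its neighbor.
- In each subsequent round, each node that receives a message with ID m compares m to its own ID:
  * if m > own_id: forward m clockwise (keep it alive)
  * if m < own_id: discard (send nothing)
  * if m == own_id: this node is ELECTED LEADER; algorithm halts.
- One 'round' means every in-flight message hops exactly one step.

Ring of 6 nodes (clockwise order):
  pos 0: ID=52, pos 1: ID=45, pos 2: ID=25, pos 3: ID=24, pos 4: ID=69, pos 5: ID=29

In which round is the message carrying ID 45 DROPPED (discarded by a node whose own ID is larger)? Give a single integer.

Answer: 3

Derivation:
Round 1: pos1(id45) recv 52: fwd; pos2(id25) recv 45: fwd; pos3(id24) recv 25: fwd; pos4(id69) recv 24: drop; pos5(id29) recv 69: fwd; pos0(id52) recv 29: drop
Round 2: pos2(id25) recv 52: fwd; pos3(id24) recv 45: fwd; pos4(id69) recv 25: drop; pos0(id52) recv 69: fwd
Round 3: pos3(id24) recv 52: fwd; pos4(id69) recv 45: drop; pos1(id45) recv 69: fwd
Round 4: pos4(id69) recv 52: drop; pos2(id25) recv 69: fwd
Round 5: pos3(id24) recv 69: fwd
Round 6: pos4(id69) recv 69: ELECTED
Message ID 45 originates at pos 1; dropped at pos 4 in round 3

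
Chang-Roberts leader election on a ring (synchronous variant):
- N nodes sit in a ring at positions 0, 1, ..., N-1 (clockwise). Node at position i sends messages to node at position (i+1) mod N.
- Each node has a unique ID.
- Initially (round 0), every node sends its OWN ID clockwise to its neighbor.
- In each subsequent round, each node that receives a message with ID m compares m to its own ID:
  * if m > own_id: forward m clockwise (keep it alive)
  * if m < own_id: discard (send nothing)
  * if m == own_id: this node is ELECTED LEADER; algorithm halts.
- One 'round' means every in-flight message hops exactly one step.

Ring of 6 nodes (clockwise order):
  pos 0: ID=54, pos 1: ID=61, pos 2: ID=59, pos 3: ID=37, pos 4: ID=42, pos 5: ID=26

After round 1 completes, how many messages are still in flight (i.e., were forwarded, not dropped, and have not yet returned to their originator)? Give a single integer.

Round 1: pos1(id61) recv 54: drop; pos2(id59) recv 61: fwd; pos3(id37) recv 59: fwd; pos4(id42) recv 37: drop; pos5(id26) recv 42: fwd; pos0(id54) recv 26: drop
After round 1: 3 messages still in flight

Answer: 3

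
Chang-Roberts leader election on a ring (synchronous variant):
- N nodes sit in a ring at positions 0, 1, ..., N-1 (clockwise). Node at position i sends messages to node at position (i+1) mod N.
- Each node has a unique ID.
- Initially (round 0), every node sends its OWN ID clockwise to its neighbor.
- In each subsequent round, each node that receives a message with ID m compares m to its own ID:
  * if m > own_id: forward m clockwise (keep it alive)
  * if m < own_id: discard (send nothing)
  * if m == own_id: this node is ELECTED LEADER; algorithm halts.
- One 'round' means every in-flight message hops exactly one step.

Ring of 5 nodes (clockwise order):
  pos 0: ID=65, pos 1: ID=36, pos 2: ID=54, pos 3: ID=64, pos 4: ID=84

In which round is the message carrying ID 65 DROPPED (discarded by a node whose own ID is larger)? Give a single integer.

Answer: 4

Derivation:
Round 1: pos1(id36) recv 65: fwd; pos2(id54) recv 36: drop; pos3(id64) recv 54: drop; pos4(id84) recv 64: drop; pos0(id65) recv 84: fwd
Round 2: pos2(id54) recv 65: fwd; pos1(id36) recv 84: fwd
Round 3: pos3(id64) recv 65: fwd; pos2(id54) recv 84: fwd
Round 4: pos4(id84) recv 65: drop; pos3(id64) recv 84: fwd
Round 5: pos4(id84) recv 84: ELECTED
Message ID 65 originates at pos 0; dropped at pos 4 in round 4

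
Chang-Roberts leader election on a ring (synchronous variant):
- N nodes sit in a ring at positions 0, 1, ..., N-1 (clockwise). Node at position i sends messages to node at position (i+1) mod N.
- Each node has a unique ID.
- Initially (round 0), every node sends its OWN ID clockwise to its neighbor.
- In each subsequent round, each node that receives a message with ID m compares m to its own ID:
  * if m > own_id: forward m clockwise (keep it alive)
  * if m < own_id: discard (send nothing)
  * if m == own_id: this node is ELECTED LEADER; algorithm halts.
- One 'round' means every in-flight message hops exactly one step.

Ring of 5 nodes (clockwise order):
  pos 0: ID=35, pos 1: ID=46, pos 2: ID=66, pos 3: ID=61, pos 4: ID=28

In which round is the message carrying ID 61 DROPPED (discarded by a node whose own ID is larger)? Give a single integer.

Answer: 4

Derivation:
Round 1: pos1(id46) recv 35: drop; pos2(id66) recv 46: drop; pos3(id61) recv 66: fwd; pos4(id28) recv 61: fwd; pos0(id35) recv 28: drop
Round 2: pos4(id28) recv 66: fwd; pos0(id35) recv 61: fwd
Round 3: pos0(id35) recv 66: fwd; pos1(id46) recv 61: fwd
Round 4: pos1(id46) recv 66: fwd; pos2(id66) recv 61: drop
Round 5: pos2(id66) recv 66: ELECTED
Message ID 61 originates at pos 3; dropped at pos 2 in round 4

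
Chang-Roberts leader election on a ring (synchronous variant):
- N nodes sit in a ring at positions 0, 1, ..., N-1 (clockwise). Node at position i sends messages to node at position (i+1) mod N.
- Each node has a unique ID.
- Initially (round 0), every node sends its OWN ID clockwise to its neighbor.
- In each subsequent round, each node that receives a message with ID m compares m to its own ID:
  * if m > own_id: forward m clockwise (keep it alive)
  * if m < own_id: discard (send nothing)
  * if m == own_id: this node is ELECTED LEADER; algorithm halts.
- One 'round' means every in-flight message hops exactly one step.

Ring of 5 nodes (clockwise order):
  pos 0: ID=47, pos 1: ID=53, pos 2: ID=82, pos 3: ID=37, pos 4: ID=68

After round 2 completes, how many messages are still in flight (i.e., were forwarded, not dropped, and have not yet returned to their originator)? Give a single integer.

Round 1: pos1(id53) recv 47: drop; pos2(id82) recv 53: drop; pos3(id37) recv 82: fwd; pos4(id68) recv 37: drop; pos0(id47) recv 68: fwd
Round 2: pos4(id68) recv 82: fwd; pos1(id53) recv 68: fwd
After round 2: 2 messages still in flight

Answer: 2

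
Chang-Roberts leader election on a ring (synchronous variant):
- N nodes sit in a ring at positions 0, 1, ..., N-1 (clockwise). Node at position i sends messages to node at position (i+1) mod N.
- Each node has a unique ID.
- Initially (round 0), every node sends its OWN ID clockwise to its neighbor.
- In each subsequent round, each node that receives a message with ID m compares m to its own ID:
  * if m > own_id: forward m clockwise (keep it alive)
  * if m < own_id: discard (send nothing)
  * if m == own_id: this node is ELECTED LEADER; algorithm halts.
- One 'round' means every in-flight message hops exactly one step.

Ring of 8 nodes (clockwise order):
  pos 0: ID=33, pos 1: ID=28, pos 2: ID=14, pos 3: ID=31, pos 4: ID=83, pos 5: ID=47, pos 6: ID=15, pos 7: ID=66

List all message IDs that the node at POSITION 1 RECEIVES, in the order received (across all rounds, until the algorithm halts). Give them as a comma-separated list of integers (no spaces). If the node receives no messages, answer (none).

Round 1: pos1(id28) recv 33: fwd; pos2(id14) recv 28: fwd; pos3(id31) recv 14: drop; pos4(id83) recv 31: drop; pos5(id47) recv 83: fwd; pos6(id15) recv 47: fwd; pos7(id66) recv 15: drop; pos0(id33) recv 66: fwd
Round 2: pos2(id14) recv 33: fwd; pos3(id31) recv 28: drop; pos6(id15) recv 83: fwd; pos7(id66) recv 47: drop; pos1(id28) recv 66: fwd
Round 3: pos3(id31) recv 33: fwd; pos7(id66) recv 83: fwd; pos2(id14) recv 66: fwd
Round 4: pos4(id83) recv 33: drop; pos0(id33) recv 83: fwd; pos3(id31) recv 66: fwd
Round 5: pos1(id28) recv 83: fwd; pos4(id83) recv 66: drop
Round 6: pos2(id14) recv 83: fwd
Round 7: pos3(id31) recv 83: fwd
Round 8: pos4(id83) recv 83: ELECTED

Answer: 33,66,83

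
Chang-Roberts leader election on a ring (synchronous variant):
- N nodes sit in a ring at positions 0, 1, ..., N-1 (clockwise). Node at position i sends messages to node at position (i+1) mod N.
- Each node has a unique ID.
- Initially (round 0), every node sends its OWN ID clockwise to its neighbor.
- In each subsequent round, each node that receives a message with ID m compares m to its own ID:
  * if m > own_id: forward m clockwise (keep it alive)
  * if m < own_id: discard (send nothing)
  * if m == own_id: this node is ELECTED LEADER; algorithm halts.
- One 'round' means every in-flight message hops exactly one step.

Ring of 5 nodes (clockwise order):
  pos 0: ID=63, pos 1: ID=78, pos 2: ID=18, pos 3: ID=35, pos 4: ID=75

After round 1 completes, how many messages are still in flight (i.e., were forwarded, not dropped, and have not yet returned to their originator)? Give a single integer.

Round 1: pos1(id78) recv 63: drop; pos2(id18) recv 78: fwd; pos3(id35) recv 18: drop; pos4(id75) recv 35: drop; pos0(id63) recv 75: fwd
After round 1: 2 messages still in flight

Answer: 2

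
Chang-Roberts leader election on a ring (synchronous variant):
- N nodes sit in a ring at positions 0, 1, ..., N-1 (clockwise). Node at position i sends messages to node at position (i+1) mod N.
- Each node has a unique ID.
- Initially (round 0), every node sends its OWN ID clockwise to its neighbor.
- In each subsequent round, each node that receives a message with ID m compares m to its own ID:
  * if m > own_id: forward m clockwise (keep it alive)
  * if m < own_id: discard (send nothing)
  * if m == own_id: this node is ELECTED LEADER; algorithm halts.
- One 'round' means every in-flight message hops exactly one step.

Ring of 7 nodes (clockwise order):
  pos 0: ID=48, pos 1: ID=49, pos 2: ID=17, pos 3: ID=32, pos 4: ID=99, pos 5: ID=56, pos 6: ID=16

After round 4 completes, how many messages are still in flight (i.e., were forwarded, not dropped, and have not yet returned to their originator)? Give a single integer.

Round 1: pos1(id49) recv 48: drop; pos2(id17) recv 49: fwd; pos3(id32) recv 17: drop; pos4(id99) recv 32: drop; pos5(id56) recv 99: fwd; pos6(id16) recv 56: fwd; pos0(id48) recv 16: drop
Round 2: pos3(id32) recv 49: fwd; pos6(id16) recv 99: fwd; pos0(id48) recv 56: fwd
Round 3: pos4(id99) recv 49: drop; pos0(id48) recv 99: fwd; pos1(id49) recv 56: fwd
Round 4: pos1(id49) recv 99: fwd; pos2(id17) recv 56: fwd
After round 4: 2 messages still in flight

Answer: 2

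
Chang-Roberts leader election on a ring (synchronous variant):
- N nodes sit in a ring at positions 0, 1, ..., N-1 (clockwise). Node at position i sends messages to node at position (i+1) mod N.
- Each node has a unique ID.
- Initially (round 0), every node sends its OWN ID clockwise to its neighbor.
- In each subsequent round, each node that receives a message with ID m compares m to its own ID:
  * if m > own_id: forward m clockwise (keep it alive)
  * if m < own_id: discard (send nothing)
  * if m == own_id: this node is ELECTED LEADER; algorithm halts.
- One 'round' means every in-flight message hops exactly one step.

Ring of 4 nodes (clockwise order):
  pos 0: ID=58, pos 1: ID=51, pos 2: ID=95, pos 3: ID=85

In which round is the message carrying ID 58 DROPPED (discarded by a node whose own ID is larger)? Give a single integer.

Round 1: pos1(id51) recv 58: fwd; pos2(id95) recv 51: drop; pos3(id85) recv 95: fwd; pos0(id58) recv 85: fwd
Round 2: pos2(id95) recv 58: drop; pos0(id58) recv 95: fwd; pos1(id51) recv 85: fwd
Round 3: pos1(id51) recv 95: fwd; pos2(id95) recv 85: drop
Round 4: pos2(id95) recv 95: ELECTED
Message ID 58 originates at pos 0; dropped at pos 2 in round 2

Answer: 2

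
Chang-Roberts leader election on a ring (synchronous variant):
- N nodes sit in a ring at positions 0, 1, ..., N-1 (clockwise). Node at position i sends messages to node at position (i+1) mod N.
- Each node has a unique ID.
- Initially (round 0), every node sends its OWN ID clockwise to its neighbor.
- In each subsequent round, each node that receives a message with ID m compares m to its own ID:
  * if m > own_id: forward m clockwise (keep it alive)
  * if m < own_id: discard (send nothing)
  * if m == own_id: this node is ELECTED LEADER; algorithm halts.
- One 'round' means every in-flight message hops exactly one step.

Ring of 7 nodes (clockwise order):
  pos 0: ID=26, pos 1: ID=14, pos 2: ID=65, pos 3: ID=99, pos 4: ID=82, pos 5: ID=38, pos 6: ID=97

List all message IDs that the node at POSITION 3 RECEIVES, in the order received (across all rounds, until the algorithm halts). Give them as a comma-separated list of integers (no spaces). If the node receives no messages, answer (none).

Answer: 65,97,99

Derivation:
Round 1: pos1(id14) recv 26: fwd; pos2(id65) recv 14: drop; pos3(id99) recv 65: drop; pos4(id82) recv 99: fwd; pos5(id38) recv 82: fwd; pos6(id97) recv 38: drop; pos0(id26) recv 97: fwd
Round 2: pos2(id65) recv 26: drop; pos5(id38) recv 99: fwd; pos6(id97) recv 82: drop; pos1(id14) recv 97: fwd
Round 3: pos6(id97) recv 99: fwd; pos2(id65) recv 97: fwd
Round 4: pos0(id26) recv 99: fwd; pos3(id99) recv 97: drop
Round 5: pos1(id14) recv 99: fwd
Round 6: pos2(id65) recv 99: fwd
Round 7: pos3(id99) recv 99: ELECTED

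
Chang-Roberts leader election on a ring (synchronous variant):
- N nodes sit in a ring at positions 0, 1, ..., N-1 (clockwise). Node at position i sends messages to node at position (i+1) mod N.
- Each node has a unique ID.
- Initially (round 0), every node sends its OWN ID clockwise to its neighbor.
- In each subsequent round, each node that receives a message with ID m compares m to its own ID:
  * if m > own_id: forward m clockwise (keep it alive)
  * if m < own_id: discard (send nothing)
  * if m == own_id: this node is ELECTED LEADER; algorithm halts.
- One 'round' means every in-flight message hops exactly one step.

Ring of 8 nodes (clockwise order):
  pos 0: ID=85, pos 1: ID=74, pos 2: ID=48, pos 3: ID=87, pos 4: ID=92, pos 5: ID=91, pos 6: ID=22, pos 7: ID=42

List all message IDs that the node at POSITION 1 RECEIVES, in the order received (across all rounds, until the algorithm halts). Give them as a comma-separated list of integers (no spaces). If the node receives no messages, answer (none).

Round 1: pos1(id74) recv 85: fwd; pos2(id48) recv 74: fwd; pos3(id87) recv 48: drop; pos4(id92) recv 87: drop; pos5(id91) recv 92: fwd; pos6(id22) recv 91: fwd; pos7(id42) recv 22: drop; pos0(id85) recv 42: drop
Round 2: pos2(id48) recv 85: fwd; pos3(id87) recv 74: drop; pos6(id22) recv 92: fwd; pos7(id42) recv 91: fwd
Round 3: pos3(id87) recv 85: drop; pos7(id42) recv 92: fwd; pos0(id85) recv 91: fwd
Round 4: pos0(id85) recv 92: fwd; pos1(id74) recv 91: fwd
Round 5: pos1(id74) recv 92: fwd; pos2(id48) recv 91: fwd
Round 6: pos2(id48) recv 92: fwd; pos3(id87) recv 91: fwd
Round 7: pos3(id87) recv 92: fwd; pos4(id92) recv 91: drop
Round 8: pos4(id92) recv 92: ELECTED

Answer: 85,91,92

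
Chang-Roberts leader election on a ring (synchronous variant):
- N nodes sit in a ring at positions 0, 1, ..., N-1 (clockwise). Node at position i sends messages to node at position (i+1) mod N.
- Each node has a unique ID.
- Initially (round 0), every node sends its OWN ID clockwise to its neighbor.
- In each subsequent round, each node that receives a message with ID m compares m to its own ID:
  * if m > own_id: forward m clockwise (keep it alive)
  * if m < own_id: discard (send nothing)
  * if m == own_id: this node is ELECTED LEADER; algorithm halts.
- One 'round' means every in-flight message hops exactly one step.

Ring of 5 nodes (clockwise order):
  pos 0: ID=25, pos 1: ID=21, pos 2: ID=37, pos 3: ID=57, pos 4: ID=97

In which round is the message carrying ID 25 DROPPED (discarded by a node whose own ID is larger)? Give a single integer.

Round 1: pos1(id21) recv 25: fwd; pos2(id37) recv 21: drop; pos3(id57) recv 37: drop; pos4(id97) recv 57: drop; pos0(id25) recv 97: fwd
Round 2: pos2(id37) recv 25: drop; pos1(id21) recv 97: fwd
Round 3: pos2(id37) recv 97: fwd
Round 4: pos3(id57) recv 97: fwd
Round 5: pos4(id97) recv 97: ELECTED
Message ID 25 originates at pos 0; dropped at pos 2 in round 2

Answer: 2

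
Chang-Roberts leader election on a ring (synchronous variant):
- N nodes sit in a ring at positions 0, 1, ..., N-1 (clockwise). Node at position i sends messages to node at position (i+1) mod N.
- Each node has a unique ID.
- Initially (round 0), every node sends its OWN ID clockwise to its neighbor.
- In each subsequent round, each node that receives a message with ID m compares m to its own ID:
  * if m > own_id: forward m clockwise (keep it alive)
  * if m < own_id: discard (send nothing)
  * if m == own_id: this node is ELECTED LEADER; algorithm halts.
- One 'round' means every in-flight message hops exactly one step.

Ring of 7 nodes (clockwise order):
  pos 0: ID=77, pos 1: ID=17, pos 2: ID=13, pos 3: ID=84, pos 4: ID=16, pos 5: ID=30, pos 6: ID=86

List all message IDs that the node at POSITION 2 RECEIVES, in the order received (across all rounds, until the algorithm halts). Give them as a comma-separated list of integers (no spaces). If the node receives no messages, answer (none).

Round 1: pos1(id17) recv 77: fwd; pos2(id13) recv 17: fwd; pos3(id84) recv 13: drop; pos4(id16) recv 84: fwd; pos5(id30) recv 16: drop; pos6(id86) recv 30: drop; pos0(id77) recv 86: fwd
Round 2: pos2(id13) recv 77: fwd; pos3(id84) recv 17: drop; pos5(id30) recv 84: fwd; pos1(id17) recv 86: fwd
Round 3: pos3(id84) recv 77: drop; pos6(id86) recv 84: drop; pos2(id13) recv 86: fwd
Round 4: pos3(id84) recv 86: fwd
Round 5: pos4(id16) recv 86: fwd
Round 6: pos5(id30) recv 86: fwd
Round 7: pos6(id86) recv 86: ELECTED

Answer: 17,77,86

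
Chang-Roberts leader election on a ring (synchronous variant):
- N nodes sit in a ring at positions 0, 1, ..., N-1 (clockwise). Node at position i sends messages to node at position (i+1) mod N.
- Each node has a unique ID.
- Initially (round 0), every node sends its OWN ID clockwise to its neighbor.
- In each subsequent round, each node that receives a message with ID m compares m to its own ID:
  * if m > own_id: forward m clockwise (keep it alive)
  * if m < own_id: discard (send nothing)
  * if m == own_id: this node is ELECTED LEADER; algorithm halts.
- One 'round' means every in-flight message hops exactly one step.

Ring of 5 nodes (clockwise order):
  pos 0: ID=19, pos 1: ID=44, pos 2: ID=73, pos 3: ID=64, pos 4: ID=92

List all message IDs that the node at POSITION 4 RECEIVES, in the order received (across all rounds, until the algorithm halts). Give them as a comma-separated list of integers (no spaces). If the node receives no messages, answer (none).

Answer: 64,73,92

Derivation:
Round 1: pos1(id44) recv 19: drop; pos2(id73) recv 44: drop; pos3(id64) recv 73: fwd; pos4(id92) recv 64: drop; pos0(id19) recv 92: fwd
Round 2: pos4(id92) recv 73: drop; pos1(id44) recv 92: fwd
Round 3: pos2(id73) recv 92: fwd
Round 4: pos3(id64) recv 92: fwd
Round 5: pos4(id92) recv 92: ELECTED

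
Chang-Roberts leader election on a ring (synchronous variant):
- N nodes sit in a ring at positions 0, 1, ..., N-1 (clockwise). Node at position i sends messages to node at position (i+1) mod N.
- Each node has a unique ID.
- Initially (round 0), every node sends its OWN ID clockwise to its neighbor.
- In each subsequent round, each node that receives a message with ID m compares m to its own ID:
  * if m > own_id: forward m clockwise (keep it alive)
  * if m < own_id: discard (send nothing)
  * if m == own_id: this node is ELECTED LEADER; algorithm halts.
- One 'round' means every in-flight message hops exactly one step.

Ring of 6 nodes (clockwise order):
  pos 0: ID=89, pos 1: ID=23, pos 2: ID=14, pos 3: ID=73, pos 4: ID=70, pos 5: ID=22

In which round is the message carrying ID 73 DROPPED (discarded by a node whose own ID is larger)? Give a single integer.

Round 1: pos1(id23) recv 89: fwd; pos2(id14) recv 23: fwd; pos3(id73) recv 14: drop; pos4(id70) recv 73: fwd; pos5(id22) recv 70: fwd; pos0(id89) recv 22: drop
Round 2: pos2(id14) recv 89: fwd; pos3(id73) recv 23: drop; pos5(id22) recv 73: fwd; pos0(id89) recv 70: drop
Round 3: pos3(id73) recv 89: fwd; pos0(id89) recv 73: drop
Round 4: pos4(id70) recv 89: fwd
Round 5: pos5(id22) recv 89: fwd
Round 6: pos0(id89) recv 89: ELECTED
Message ID 73 originates at pos 3; dropped at pos 0 in round 3

Answer: 3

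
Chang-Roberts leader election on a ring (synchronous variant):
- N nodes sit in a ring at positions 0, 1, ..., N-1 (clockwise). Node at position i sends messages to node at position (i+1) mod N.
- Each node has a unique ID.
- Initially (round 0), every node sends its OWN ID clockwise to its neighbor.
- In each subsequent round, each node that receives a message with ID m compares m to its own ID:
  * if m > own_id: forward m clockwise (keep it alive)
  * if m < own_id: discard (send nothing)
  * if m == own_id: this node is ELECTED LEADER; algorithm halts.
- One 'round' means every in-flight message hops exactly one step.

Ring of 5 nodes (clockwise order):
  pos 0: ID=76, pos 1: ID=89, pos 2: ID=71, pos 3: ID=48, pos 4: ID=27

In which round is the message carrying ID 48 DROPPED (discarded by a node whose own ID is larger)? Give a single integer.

Round 1: pos1(id89) recv 76: drop; pos2(id71) recv 89: fwd; pos3(id48) recv 71: fwd; pos4(id27) recv 48: fwd; pos0(id76) recv 27: drop
Round 2: pos3(id48) recv 89: fwd; pos4(id27) recv 71: fwd; pos0(id76) recv 48: drop
Round 3: pos4(id27) recv 89: fwd; pos0(id76) recv 71: drop
Round 4: pos0(id76) recv 89: fwd
Round 5: pos1(id89) recv 89: ELECTED
Message ID 48 originates at pos 3; dropped at pos 0 in round 2

Answer: 2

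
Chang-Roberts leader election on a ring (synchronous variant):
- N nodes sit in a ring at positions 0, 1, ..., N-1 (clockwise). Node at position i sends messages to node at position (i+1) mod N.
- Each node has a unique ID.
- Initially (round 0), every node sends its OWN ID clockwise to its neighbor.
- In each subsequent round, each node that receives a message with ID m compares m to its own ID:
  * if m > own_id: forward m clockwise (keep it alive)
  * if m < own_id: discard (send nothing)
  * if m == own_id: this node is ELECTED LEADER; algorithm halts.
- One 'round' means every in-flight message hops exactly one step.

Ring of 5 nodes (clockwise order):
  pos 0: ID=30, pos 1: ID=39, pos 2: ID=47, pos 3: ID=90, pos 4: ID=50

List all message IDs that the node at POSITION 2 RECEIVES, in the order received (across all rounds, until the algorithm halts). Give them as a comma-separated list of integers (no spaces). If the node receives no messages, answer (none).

Answer: 39,50,90

Derivation:
Round 1: pos1(id39) recv 30: drop; pos2(id47) recv 39: drop; pos3(id90) recv 47: drop; pos4(id50) recv 90: fwd; pos0(id30) recv 50: fwd
Round 2: pos0(id30) recv 90: fwd; pos1(id39) recv 50: fwd
Round 3: pos1(id39) recv 90: fwd; pos2(id47) recv 50: fwd
Round 4: pos2(id47) recv 90: fwd; pos3(id90) recv 50: drop
Round 5: pos3(id90) recv 90: ELECTED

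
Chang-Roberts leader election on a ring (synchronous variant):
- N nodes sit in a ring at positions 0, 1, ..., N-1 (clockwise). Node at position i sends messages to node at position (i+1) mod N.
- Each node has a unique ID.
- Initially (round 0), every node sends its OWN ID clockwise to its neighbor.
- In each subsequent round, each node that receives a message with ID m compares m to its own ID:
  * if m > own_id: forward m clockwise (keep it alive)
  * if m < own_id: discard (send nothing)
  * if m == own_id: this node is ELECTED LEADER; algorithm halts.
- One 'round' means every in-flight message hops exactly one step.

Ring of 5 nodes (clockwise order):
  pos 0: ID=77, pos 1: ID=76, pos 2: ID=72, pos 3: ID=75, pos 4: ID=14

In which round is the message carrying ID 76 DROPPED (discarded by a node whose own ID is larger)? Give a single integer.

Answer: 4

Derivation:
Round 1: pos1(id76) recv 77: fwd; pos2(id72) recv 76: fwd; pos3(id75) recv 72: drop; pos4(id14) recv 75: fwd; pos0(id77) recv 14: drop
Round 2: pos2(id72) recv 77: fwd; pos3(id75) recv 76: fwd; pos0(id77) recv 75: drop
Round 3: pos3(id75) recv 77: fwd; pos4(id14) recv 76: fwd
Round 4: pos4(id14) recv 77: fwd; pos0(id77) recv 76: drop
Round 5: pos0(id77) recv 77: ELECTED
Message ID 76 originates at pos 1; dropped at pos 0 in round 4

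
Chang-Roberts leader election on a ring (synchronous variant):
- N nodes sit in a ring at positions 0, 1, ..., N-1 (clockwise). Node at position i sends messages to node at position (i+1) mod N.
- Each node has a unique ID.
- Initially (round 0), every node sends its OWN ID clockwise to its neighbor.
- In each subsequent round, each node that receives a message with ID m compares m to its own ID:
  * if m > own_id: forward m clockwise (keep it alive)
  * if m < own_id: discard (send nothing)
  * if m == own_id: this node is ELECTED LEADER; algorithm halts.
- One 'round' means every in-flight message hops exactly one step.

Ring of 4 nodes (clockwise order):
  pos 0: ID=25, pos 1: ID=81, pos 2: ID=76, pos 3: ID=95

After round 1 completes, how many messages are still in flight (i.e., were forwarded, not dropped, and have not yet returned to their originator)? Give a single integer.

Answer: 2

Derivation:
Round 1: pos1(id81) recv 25: drop; pos2(id76) recv 81: fwd; pos3(id95) recv 76: drop; pos0(id25) recv 95: fwd
After round 1: 2 messages still in flight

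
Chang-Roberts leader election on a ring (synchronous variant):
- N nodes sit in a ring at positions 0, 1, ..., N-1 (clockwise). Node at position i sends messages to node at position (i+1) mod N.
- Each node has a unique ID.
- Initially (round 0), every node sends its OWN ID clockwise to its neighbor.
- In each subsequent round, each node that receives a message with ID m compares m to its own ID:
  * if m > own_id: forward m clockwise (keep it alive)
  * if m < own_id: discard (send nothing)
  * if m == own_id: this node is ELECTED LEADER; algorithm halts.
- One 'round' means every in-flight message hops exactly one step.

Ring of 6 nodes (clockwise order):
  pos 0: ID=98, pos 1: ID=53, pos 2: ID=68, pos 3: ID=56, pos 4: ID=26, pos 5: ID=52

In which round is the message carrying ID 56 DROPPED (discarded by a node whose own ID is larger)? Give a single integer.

Round 1: pos1(id53) recv 98: fwd; pos2(id68) recv 53: drop; pos3(id56) recv 68: fwd; pos4(id26) recv 56: fwd; pos5(id52) recv 26: drop; pos0(id98) recv 52: drop
Round 2: pos2(id68) recv 98: fwd; pos4(id26) recv 68: fwd; pos5(id52) recv 56: fwd
Round 3: pos3(id56) recv 98: fwd; pos5(id52) recv 68: fwd; pos0(id98) recv 56: drop
Round 4: pos4(id26) recv 98: fwd; pos0(id98) recv 68: drop
Round 5: pos5(id52) recv 98: fwd
Round 6: pos0(id98) recv 98: ELECTED
Message ID 56 originates at pos 3; dropped at pos 0 in round 3

Answer: 3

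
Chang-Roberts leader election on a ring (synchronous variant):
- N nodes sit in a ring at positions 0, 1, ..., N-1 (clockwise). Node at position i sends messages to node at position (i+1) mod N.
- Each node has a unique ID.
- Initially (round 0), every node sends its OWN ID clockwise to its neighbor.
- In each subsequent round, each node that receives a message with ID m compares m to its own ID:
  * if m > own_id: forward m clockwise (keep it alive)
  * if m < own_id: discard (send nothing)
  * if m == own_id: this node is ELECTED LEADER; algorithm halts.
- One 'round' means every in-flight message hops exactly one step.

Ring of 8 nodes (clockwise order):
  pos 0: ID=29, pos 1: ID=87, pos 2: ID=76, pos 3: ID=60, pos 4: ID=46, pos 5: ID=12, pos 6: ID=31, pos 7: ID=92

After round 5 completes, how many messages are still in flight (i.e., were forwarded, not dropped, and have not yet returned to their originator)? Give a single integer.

Answer: 2

Derivation:
Round 1: pos1(id87) recv 29: drop; pos2(id76) recv 87: fwd; pos3(id60) recv 76: fwd; pos4(id46) recv 60: fwd; pos5(id12) recv 46: fwd; pos6(id31) recv 12: drop; pos7(id92) recv 31: drop; pos0(id29) recv 92: fwd
Round 2: pos3(id60) recv 87: fwd; pos4(id46) recv 76: fwd; pos5(id12) recv 60: fwd; pos6(id31) recv 46: fwd; pos1(id87) recv 92: fwd
Round 3: pos4(id46) recv 87: fwd; pos5(id12) recv 76: fwd; pos6(id31) recv 60: fwd; pos7(id92) recv 46: drop; pos2(id76) recv 92: fwd
Round 4: pos5(id12) recv 87: fwd; pos6(id31) recv 76: fwd; pos7(id92) recv 60: drop; pos3(id60) recv 92: fwd
Round 5: pos6(id31) recv 87: fwd; pos7(id92) recv 76: drop; pos4(id46) recv 92: fwd
After round 5: 2 messages still in flight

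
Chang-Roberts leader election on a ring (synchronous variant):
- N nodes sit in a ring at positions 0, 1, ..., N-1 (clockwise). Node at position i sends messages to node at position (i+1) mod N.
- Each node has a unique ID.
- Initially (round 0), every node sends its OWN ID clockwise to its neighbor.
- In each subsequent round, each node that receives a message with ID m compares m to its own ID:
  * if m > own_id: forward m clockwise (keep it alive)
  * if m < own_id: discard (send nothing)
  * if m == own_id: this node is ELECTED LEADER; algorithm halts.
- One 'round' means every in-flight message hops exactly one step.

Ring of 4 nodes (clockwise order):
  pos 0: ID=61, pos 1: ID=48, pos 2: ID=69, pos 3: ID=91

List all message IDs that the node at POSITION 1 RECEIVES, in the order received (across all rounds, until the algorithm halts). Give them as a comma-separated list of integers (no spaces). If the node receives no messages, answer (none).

Answer: 61,91

Derivation:
Round 1: pos1(id48) recv 61: fwd; pos2(id69) recv 48: drop; pos3(id91) recv 69: drop; pos0(id61) recv 91: fwd
Round 2: pos2(id69) recv 61: drop; pos1(id48) recv 91: fwd
Round 3: pos2(id69) recv 91: fwd
Round 4: pos3(id91) recv 91: ELECTED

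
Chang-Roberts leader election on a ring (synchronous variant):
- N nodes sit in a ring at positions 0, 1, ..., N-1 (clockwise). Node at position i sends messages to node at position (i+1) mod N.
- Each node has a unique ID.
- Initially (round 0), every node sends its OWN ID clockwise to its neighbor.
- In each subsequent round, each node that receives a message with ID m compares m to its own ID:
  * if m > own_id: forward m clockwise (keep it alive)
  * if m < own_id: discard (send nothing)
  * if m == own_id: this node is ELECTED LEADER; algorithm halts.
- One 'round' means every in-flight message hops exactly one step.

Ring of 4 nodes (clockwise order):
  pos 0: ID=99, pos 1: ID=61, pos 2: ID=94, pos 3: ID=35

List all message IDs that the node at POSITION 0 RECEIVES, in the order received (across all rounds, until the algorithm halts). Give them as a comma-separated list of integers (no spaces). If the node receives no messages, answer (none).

Answer: 35,94,99

Derivation:
Round 1: pos1(id61) recv 99: fwd; pos2(id94) recv 61: drop; pos3(id35) recv 94: fwd; pos0(id99) recv 35: drop
Round 2: pos2(id94) recv 99: fwd; pos0(id99) recv 94: drop
Round 3: pos3(id35) recv 99: fwd
Round 4: pos0(id99) recv 99: ELECTED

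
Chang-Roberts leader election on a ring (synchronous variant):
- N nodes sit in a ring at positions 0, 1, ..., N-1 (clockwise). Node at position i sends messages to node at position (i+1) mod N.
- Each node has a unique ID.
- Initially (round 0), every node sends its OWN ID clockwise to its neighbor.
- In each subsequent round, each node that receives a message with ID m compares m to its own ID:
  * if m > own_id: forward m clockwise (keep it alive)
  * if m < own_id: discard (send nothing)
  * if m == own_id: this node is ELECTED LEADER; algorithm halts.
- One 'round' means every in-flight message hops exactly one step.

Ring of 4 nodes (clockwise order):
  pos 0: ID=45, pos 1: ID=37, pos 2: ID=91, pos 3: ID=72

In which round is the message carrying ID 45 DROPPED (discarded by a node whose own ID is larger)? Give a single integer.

Round 1: pos1(id37) recv 45: fwd; pos2(id91) recv 37: drop; pos3(id72) recv 91: fwd; pos0(id45) recv 72: fwd
Round 2: pos2(id91) recv 45: drop; pos0(id45) recv 91: fwd; pos1(id37) recv 72: fwd
Round 3: pos1(id37) recv 91: fwd; pos2(id91) recv 72: drop
Round 4: pos2(id91) recv 91: ELECTED
Message ID 45 originates at pos 0; dropped at pos 2 in round 2

Answer: 2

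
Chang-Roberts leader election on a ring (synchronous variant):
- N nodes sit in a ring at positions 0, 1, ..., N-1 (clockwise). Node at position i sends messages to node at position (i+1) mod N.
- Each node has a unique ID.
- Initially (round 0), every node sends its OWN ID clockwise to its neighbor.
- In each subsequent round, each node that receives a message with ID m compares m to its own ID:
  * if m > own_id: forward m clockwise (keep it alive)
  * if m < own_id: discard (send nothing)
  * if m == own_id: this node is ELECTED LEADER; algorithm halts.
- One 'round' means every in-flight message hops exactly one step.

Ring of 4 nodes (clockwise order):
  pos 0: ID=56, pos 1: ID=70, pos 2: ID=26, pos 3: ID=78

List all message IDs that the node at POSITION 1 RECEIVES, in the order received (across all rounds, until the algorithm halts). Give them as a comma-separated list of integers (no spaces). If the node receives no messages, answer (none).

Round 1: pos1(id70) recv 56: drop; pos2(id26) recv 70: fwd; pos3(id78) recv 26: drop; pos0(id56) recv 78: fwd
Round 2: pos3(id78) recv 70: drop; pos1(id70) recv 78: fwd
Round 3: pos2(id26) recv 78: fwd
Round 4: pos3(id78) recv 78: ELECTED

Answer: 56,78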